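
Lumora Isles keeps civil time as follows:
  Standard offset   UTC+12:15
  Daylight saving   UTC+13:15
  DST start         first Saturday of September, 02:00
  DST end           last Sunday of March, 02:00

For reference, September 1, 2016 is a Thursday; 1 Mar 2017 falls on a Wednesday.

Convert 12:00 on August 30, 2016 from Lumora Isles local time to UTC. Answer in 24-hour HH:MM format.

1 September 2016 is a Thursday, so the first Saturday is September 3.
1 March 2017 is a Wednesday, so Sundays fall on 5, 12, 19, 26; the last is March 26.
August 30, 2016 is outside the daylight-saving period (3 September 2016 – 26 March 2017), so Lumora Isles is on standard time, UTC+12:15.
12:00 local − 12h15m = 23:45 UTC (rolling into the previous day, 29 August 2016).

23:45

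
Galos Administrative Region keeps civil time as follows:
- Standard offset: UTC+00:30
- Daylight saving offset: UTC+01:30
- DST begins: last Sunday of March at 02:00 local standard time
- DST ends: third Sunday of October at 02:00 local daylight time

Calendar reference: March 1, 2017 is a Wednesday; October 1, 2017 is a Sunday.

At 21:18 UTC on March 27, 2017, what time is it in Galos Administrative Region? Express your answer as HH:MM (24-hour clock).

22:48

1 March 2017 is a Wednesday, so Sundays fall on 5, 12, 19, 26; the last is March 26.
1 October 2017 is a Sunday, so the first Sunday is October 1 and the third is October 15.
At the standard offset (UTC+00:30), 21:18 UTC + 0h30m = 21:48 Galos Administrative Region standard time.
The standard-time date in Galos Administrative Region, March 27, 2017, lies within the daylight-saving period (26 March – 15 October), so Galos Administrative Region is on daylight time, UTC+01:30.
21:18 UTC + 1h30m = 22:48 local.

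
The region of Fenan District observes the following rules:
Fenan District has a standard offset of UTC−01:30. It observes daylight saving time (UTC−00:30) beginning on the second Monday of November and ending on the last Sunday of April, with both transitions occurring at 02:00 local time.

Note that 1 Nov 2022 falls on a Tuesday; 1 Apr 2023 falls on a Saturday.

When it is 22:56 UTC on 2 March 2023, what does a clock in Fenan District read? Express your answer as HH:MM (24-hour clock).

22:26

1 November 2022 is a Tuesday, so the first Monday is November 7 and the second is November 14.
1 April 2023 is a Saturday, so Sundays fall on 2, 9, 16, 23, 30; the last is April 30.
At the standard offset (UTC−01:30), 22:56 UTC − 1h30m = 21:26 Fenan District standard time.
Daylight saving runs 14 November 2022 – 30 April 2023; the standard-time date in Fenan District, 2 March 2023, is inside that window, so Fenan District is at UTC−00:30.
22:56 UTC − 0h30m = 22:26 local.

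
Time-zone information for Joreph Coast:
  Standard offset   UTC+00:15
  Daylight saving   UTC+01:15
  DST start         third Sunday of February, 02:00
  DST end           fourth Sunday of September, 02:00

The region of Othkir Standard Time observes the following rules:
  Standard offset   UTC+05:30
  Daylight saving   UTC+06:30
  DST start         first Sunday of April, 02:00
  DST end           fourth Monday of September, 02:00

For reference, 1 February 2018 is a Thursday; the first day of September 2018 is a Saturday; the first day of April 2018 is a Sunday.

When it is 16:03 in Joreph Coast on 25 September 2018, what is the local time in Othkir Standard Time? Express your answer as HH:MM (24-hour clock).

1 February 2018 is a Thursday, so the first Sunday is February 4 and the third is February 18.
1 September 2018 is a Saturday, so the first Sunday is September 2 and the fourth is September 23.
25 September 2018 is outside the daylight-saving period (18 February – 23 September), so Joreph Coast is on standard time, UTC+00:15.
16:03 Joreph Coast − 0h15m = 15:48 UTC.
1 April 2018 is a Sunday, so the first Sunday is April 1.
1 September 2018 is a Saturday, so the first Monday is September 3 and the fourth is September 24.
At the standard offset (UTC+05:30), 15:48 UTC + 5h30m = 21:18 Othkir Standard Time standard time.
The standard-time date in Othkir Standard Time, 25 September 2018, does not fall between 1 April and 24 September, so daylight saving is not in effect and Othkir Standard Time is at UTC+05:30.
15:48 UTC + 5h30m = 21:18 Othkir Standard Time.

21:18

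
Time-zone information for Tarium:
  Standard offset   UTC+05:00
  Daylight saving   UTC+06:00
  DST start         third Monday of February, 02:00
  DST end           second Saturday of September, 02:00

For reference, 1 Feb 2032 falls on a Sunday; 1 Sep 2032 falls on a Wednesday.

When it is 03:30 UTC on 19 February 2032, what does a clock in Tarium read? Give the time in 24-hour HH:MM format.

09:30

1 February 2032 is a Sunday, so the first Monday is February 2 and the third is February 16.
1 September 2032 is a Wednesday, so the first Saturday is September 4 and the second is September 11.
At the standard offset (UTC+05:00), 03:30 UTC + 5h = 08:30 Tarium standard time.
The standard-time date in Tarium, 19 February 2032, lies within the daylight-saving period (16 February – 11 September), so Tarium is on daylight time, UTC+06:00.
03:30 UTC + 6h = 09:30 local.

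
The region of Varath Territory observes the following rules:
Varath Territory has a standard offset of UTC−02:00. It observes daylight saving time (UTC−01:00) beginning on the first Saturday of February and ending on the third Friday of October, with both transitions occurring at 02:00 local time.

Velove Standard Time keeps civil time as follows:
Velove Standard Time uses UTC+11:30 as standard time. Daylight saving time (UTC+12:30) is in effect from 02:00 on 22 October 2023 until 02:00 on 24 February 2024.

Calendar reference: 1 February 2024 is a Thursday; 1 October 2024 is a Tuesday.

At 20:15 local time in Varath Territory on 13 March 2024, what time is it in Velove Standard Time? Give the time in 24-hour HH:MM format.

08:45

1 February 2024 is a Thursday, so the first Saturday is February 3.
1 October 2024 is a Tuesday, so the first Friday is October 4 and the third is October 18.
13 March 2024 lies within the daylight-saving period (3 February – 18 October), so Varath Territory is on daylight time, UTC−01:00.
20:15 Varath Territory + 1h = 21:15 UTC.
At the standard offset (UTC+11:30), 21:15 UTC + 11h30m = 08:45 Velove Standard Time standard time (rolling into the next day, 14 March 2024).
The standard-time date in Velove Standard Time, 14 March 2024, does not fall between 22 October 2023 and 24 February 2024, so daylight saving is not in effect and Velove Standard Time is at UTC+11:30.
21:15 UTC + 11h30m = 08:45 Velove Standard Time (rolling into the next day, 14 March 2024).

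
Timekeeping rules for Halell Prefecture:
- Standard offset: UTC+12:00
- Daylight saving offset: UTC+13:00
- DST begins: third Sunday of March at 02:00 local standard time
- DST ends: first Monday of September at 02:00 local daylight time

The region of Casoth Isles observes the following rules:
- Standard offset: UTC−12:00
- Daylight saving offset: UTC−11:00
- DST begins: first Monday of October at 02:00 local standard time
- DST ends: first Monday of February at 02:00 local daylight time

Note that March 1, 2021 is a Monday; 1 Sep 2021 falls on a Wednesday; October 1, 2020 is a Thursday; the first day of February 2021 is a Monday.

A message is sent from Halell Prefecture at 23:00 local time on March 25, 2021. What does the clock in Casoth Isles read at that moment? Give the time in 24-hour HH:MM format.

1 March 2021 is a Monday, so the first Sunday is March 7 and the third is March 21.
1 September 2021 is a Wednesday, so the first Monday is September 6.
March 25, 2021 lies within the daylight-saving period (21 March – 6 September), so Halell Prefecture is on daylight time, UTC+13:00.
23:00 Halell Prefecture − 13h = 10:00 UTC.
1 October 2020 is a Thursday, so the first Monday is October 5.
1 February 2021 is a Monday, so the first Monday is February 1.
At the standard offset (UTC−12:00), 10:00 UTC − 12h = 22:00 Casoth Isles standard time (rolling into the previous day, 24 March 2021).
The standard-time date in Casoth Isles, March 24, 2021, does not fall between 5 October 2020 and 1 February 2021, so daylight saving is not in effect and Casoth Isles is at UTC−12:00.
10:00 UTC − 12h = 22:00 Casoth Isles (rolling into the previous day, 24 March 2021).

22:00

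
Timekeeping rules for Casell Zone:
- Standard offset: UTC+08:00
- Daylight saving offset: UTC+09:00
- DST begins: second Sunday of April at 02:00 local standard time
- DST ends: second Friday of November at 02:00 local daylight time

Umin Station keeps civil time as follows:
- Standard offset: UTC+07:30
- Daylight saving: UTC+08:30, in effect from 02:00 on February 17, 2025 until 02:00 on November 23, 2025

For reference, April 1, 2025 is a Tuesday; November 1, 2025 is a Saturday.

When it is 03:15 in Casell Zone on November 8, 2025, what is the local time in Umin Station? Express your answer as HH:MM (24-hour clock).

1 April 2025 is a Tuesday, so the first Sunday is April 6 and the second is April 13.
1 November 2025 is a Saturday, so the first Friday is November 7 and the second is November 14.
Daylight saving runs 13 April – 14 November; November 8, 2025 is inside that window, so Casell Zone is at UTC+09:00.
03:15 Casell Zone − 9h = 18:15 UTC (rolling into the previous day, 7 November 2025).
At the standard offset (UTC+07:30), 18:15 UTC + 7h30m = 01:45 Umin Station standard time (rolling into the next day, 8 November 2025).
The standard-time date in Umin Station, November 8, 2025, lies within the daylight-saving period (17 February – 23 November), so Umin Station is on daylight time, UTC+08:30.
18:15 UTC + 8h30m = 02:45 Umin Station (rolling into the next day, 8 November 2025).

02:45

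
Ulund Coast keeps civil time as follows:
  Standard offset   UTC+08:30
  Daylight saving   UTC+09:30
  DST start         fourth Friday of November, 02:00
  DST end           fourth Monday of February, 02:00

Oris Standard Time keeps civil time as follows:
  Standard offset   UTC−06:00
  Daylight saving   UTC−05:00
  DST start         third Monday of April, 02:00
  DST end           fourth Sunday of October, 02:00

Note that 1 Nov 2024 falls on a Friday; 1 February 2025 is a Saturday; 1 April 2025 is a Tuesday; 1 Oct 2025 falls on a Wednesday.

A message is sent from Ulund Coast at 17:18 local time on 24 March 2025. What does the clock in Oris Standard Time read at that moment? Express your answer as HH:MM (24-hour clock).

1 November 2024 is a Friday, so the first Friday is November 1 and the fourth is November 22.
1 February 2025 is a Saturday, so the first Monday is February 3 and the fourth is February 24.
24 March 2025 does not fall between 22 November 2024 and 24 February 2025, so daylight saving is not in effect and Ulund Coast is at UTC+08:30.
17:18 Ulund Coast − 8h30m = 08:48 UTC.
1 April 2025 is a Tuesday, so the first Monday is April 7 and the third is April 21.
1 October 2025 is a Wednesday, so the first Sunday is October 5 and the fourth is October 26.
At the standard offset (UTC−06:00), 08:48 UTC − 6h = 02:48 Oris Standard Time standard time.
The standard-time date in Oris Standard Time, 24 March 2025, does not fall between 21 April and 26 October, so daylight saving is not in effect and Oris Standard Time is at UTC−06:00.
08:48 UTC − 6h = 02:48 Oris Standard Time.

02:48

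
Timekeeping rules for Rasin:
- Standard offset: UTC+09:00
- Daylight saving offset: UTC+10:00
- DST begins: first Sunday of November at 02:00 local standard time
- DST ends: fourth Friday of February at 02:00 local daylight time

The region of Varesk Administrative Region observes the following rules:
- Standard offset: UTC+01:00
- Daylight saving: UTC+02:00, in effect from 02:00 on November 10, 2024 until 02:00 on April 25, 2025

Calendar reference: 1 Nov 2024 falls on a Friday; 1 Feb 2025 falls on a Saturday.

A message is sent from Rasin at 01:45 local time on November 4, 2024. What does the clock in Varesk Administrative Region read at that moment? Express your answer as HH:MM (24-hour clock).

16:45

1 November 2024 is a Friday, so the first Sunday is November 3.
1 February 2025 is a Saturday, so the first Friday is February 7 and the fourth is February 28.
Daylight saving runs 3 November 2024 – 28 February 2025; November 4, 2024 is inside that window, so Rasin is at UTC+10:00.
01:45 Rasin − 10h = 15:45 UTC (rolling into the previous day, 3 November 2024).
At the standard offset (UTC+01:00), 15:45 UTC + 1h = 16:45 Varesk Administrative Region standard time.
The standard-time date in Varesk Administrative Region, November 3, 2024, does not fall between 10 November 2024 and 25 April 2025, so daylight saving is not in effect and Varesk Administrative Region is at UTC+01:00.
15:45 UTC + 1h = 16:45 Varesk Administrative Region.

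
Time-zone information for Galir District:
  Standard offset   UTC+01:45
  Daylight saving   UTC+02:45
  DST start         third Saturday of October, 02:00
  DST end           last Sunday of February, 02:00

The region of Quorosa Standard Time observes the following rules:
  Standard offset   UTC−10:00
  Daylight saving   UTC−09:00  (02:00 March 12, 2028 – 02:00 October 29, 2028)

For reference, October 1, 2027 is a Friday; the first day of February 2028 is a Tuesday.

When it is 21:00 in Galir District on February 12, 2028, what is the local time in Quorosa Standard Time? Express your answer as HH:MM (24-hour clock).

08:15

1 October 2027 is a Friday, so the first Saturday is October 2 and the third is October 16.
1 February 2028 is a Tuesday, so Sundays fall on 6, 13, 20, 27; the last is February 27.
February 12, 2028 lies within the daylight-saving period (16 October 2027 – 27 February 2028), so Galir District is on daylight time, UTC+02:45.
21:00 Galir District − 2h45m = 18:15 UTC.
At the standard offset (UTC−10:00), 18:15 UTC − 10h = 08:15 Quorosa Standard Time standard time.
The standard-time date in Quorosa Standard Time, February 12, 2028, does not fall between 12 March and 29 October, so daylight saving is not in effect and Quorosa Standard Time is at UTC−10:00.
18:15 UTC − 10h = 08:15 Quorosa Standard Time.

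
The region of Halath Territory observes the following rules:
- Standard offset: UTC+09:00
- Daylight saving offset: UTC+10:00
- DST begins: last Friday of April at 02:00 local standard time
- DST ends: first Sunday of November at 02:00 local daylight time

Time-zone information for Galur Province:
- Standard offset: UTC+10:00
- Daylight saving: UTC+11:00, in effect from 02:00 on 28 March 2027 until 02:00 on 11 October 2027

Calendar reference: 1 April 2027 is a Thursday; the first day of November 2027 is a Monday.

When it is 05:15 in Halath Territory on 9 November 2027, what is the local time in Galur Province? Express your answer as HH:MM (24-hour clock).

06:15

1 April 2027 is a Thursday, so Fridays fall on 2, 9, 16, 23, 30; the last is April 30.
1 November 2027 is a Monday, so the first Sunday is November 7.
9 November 2027 does not fall between 30 April and 7 November, so daylight saving is not in effect and Halath Territory is at UTC+09:00.
05:15 Halath Territory − 9h = 20:15 UTC (rolling into the previous day, 8 November 2027).
At the standard offset (UTC+10:00), 20:15 UTC + 10h = 06:15 Galur Province standard time (rolling into the next day, 9 November 2027).
The standard-time date in Galur Province, 9 November 2027, is outside the daylight-saving period (28 March – 11 October), so Galur Province is on standard time, UTC+10:00.
20:15 UTC + 10h = 06:15 Galur Province (rolling into the next day, 9 November 2027).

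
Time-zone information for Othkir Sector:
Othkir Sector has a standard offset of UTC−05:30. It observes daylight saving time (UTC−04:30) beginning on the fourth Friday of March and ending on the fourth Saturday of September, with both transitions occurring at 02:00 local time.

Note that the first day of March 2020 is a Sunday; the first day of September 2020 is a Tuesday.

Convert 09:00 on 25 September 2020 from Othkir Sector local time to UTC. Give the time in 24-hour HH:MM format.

13:30

1 March 2020 is a Sunday, so the first Friday is March 6 and the fourth is March 27.
1 September 2020 is a Tuesday, so the first Saturday is September 5 and the fourth is September 26.
Daylight saving runs 27 March – 26 September; 25 September 2020 is inside that window, so Othkir Sector is at UTC−04:30.
09:00 local + 4h30m = 13:30 UTC.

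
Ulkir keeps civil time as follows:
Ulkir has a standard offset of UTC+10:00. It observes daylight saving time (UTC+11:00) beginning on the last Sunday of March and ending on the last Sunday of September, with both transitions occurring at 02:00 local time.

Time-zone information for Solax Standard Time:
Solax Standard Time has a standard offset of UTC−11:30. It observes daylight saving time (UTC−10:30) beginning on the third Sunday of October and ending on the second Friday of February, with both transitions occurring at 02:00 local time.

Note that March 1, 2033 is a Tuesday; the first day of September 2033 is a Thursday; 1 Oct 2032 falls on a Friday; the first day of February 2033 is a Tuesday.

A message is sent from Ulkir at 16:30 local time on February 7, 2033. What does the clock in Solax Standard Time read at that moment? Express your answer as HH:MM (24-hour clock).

1 March 2033 is a Tuesday, so Sundays fall on 6, 13, 20, 27; the last is March 27.
1 September 2033 is a Thursday, so Sundays fall on 4, 11, 18, 25; the last is September 25.
February 7, 2033 is outside the daylight-saving period (27 March – 25 September), so Ulkir is on standard time, UTC+10:00.
16:30 Ulkir − 10h = 06:30 UTC.
1 October 2032 is a Friday, so the first Sunday is October 3 and the third is October 17.
1 February 2033 is a Tuesday, so the first Friday is February 4 and the second is February 11.
At the standard offset (UTC−11:30), 06:30 UTC − 11h30m = 19:00 Solax Standard Time standard time (rolling into the previous day, 6 February 2033).
The standard-time date in Solax Standard Time, February 6, 2033, lies within the daylight-saving period (17 October 2032 – 11 February 2033), so Solax Standard Time is on daylight time, UTC−10:30.
06:30 UTC − 10h30m = 20:00 Solax Standard Time (rolling into the previous day, 6 February 2033).

20:00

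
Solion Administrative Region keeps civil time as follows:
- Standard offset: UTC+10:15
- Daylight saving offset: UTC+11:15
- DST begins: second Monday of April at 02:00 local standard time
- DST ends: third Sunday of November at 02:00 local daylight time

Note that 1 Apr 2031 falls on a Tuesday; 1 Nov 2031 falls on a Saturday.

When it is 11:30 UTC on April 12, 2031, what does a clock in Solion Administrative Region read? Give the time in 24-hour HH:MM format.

1 April 2031 is a Tuesday, so the first Monday is April 7 and the second is April 14.
1 November 2031 is a Saturday, so the first Sunday is November 2 and the third is November 16.
At the standard offset (UTC+10:15), 11:30 UTC + 10h15m = 21:45 Solion Administrative Region standard time.
Daylight saving runs 14 April – 16 November; the standard-time date in Solion Administrative Region, April 12, 2031, is outside that window, so Solion Administrative Region is on standard time at UTC+10:15.
11:30 UTC + 10h15m = 21:45 local.

21:45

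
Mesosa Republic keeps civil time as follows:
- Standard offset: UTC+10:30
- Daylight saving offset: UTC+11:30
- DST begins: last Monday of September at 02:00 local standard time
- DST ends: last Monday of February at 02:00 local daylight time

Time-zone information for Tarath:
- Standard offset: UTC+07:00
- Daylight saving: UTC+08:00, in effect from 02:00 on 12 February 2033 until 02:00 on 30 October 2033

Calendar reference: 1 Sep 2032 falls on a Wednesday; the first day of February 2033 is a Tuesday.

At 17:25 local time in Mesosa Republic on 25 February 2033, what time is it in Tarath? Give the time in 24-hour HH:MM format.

1 September 2032 is a Wednesday, so Mondays fall on 6, 13, 20, 27; the last is September 27.
1 February 2033 is a Tuesday, so Mondays fall on 7, 14, 21, 28; the last is February 28.
Daylight saving runs 27 September 2032 – 28 February 2033; 25 February 2033 is inside that window, so Mesosa Republic is at UTC+11:30.
17:25 Mesosa Republic − 11h30m = 05:55 UTC.
At the standard offset (UTC+07:00), 05:55 UTC + 7h = 12:55 Tarath standard time.
Daylight saving runs 12 February – 30 October; the standard-time date in Tarath, 25 February 2033, is inside that window, so Tarath is at UTC+08:00.
05:55 UTC + 8h = 13:55 Tarath.

13:55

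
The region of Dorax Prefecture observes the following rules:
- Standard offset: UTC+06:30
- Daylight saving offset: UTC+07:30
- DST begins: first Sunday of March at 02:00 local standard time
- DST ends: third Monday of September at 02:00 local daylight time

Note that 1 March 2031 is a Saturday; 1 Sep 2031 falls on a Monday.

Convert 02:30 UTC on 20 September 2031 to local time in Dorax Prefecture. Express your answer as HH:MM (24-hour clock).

1 March 2031 is a Saturday, so the first Sunday is March 2.
1 September 2031 is a Monday, so the first Monday is September 1 and the third is September 15.
At the standard offset (UTC+06:30), 02:30 UTC + 6h30m = 09:00 Dorax Prefecture standard time.
Daylight saving runs 2 March – 15 September; the standard-time date in Dorax Prefecture, 20 September 2031, is outside that window, so Dorax Prefecture is on standard time at UTC+06:30.
02:30 UTC + 6h30m = 09:00 local.

09:00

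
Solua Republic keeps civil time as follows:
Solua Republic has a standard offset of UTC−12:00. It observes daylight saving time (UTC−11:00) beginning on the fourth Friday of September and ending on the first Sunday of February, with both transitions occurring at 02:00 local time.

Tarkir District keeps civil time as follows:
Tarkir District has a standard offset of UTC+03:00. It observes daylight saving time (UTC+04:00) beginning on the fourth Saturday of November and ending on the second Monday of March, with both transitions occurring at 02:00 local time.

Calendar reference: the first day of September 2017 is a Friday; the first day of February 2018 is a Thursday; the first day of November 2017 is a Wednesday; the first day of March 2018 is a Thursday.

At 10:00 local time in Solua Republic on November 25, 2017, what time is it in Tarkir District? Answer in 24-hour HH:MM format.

01:00

1 September 2017 is a Friday, so the first Friday is September 1 and the fourth is September 22.
1 February 2018 is a Thursday, so the first Sunday is February 4.
November 25, 2017 falls between 22 September 2017 and 4 February 2018, so daylight saving is in effect and Solua Republic is at UTC−11:00.
10:00 Solua Republic + 11h = 21:00 UTC.
1 November 2017 is a Wednesday, so the first Saturday is November 4 and the fourth is November 25.
1 March 2018 is a Thursday, so the first Monday is March 5 and the second is March 12.
At the standard offset (UTC+03:00), 21:00 UTC + 3h = 00:00 Tarkir District standard time (rolling into the next day, 26 November 2017).
The standard-time date in Tarkir District, November 26, 2017, falls between 25 November 2017 and 12 March 2018, so daylight saving is in effect and Tarkir District is at UTC+04:00.
21:00 UTC + 4h = 01:00 Tarkir District (rolling into the next day, 26 November 2017).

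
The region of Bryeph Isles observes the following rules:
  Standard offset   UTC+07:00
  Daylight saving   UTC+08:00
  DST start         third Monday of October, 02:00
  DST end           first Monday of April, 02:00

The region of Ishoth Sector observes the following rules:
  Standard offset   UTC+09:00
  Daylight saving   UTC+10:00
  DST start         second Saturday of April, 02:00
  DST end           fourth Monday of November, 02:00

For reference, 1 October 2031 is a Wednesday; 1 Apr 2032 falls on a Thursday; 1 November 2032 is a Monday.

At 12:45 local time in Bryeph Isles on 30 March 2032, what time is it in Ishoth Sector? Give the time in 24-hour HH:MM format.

13:45

1 October 2031 is a Wednesday, so the first Monday is October 6 and the third is October 20.
1 April 2032 is a Thursday, so the first Monday is April 5.
30 March 2032 lies within the daylight-saving period (20 October 2031 – 5 April 2032), so Bryeph Isles is on daylight time, UTC+08:00.
12:45 Bryeph Isles − 8h = 04:45 UTC.
1 April 2032 is a Thursday, so the first Saturday is April 3 and the second is April 10.
1 November 2032 is a Monday, so the first Monday is November 1 and the fourth is November 22.
At the standard offset (UTC+09:00), 04:45 UTC + 9h = 13:45 Ishoth Sector standard time.
The standard-time date in Ishoth Sector, 30 March 2032, is outside the daylight-saving period (10 April – 22 November), so Ishoth Sector is on standard time, UTC+09:00.
04:45 UTC + 9h = 13:45 Ishoth Sector.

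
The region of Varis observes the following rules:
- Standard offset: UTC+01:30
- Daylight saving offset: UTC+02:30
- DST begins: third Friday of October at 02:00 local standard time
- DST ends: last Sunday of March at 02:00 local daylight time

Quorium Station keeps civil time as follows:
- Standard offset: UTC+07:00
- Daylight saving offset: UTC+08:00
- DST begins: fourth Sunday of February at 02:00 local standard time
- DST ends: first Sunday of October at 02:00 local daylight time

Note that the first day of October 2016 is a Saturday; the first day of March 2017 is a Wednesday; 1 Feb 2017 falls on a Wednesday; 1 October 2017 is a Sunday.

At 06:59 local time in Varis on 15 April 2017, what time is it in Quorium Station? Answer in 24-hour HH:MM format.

1 October 2016 is a Saturday, so the first Friday is October 7 and the third is October 21.
1 March 2017 is a Wednesday, so Sundays fall on 5, 12, 19, 26; the last is March 26.
Daylight saving runs 21 October 2016 – 26 March 2017; 15 April 2017 is outside that window, so Varis is on standard time at UTC+01:30.
06:59 Varis − 1h30m = 05:29 UTC.
1 February 2017 is a Wednesday, so the first Sunday is February 5 and the fourth is February 26.
1 October 2017 is a Sunday, so the first Sunday is October 1.
At the standard offset (UTC+07:00), 05:29 UTC + 7h = 12:29 Quorium Station standard time.
Daylight saving runs 26 February – 1 October; the standard-time date in Quorium Station, 15 April 2017, is inside that window, so Quorium Station is at UTC+08:00.
05:29 UTC + 8h = 13:29 Quorium Station.

13:29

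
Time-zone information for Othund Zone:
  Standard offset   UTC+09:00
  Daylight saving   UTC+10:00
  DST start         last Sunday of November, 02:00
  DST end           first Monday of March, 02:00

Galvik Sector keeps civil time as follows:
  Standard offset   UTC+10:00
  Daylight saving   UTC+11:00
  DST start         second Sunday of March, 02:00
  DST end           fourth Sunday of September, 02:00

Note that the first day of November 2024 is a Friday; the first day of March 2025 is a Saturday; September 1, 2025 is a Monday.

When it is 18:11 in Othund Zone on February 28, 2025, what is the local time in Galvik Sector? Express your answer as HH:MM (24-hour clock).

18:11

1 November 2024 is a Friday, so Sundays fall on 3, 10, 17, 24; the last is November 24.
1 March 2025 is a Saturday, so the first Monday is March 3.
Daylight saving runs 24 November 2024 – 3 March 2025; February 28, 2025 is inside that window, so Othund Zone is at UTC+10:00.
18:11 Othund Zone − 10h = 08:11 UTC.
1 March 2025 is a Saturday, so the first Sunday is March 2 and the second is March 9.
1 September 2025 is a Monday, so the first Sunday is September 7 and the fourth is September 28.
At the standard offset (UTC+10:00), 08:11 UTC + 10h = 18:11 Galvik Sector standard time.
The standard-time date in Galvik Sector, February 28, 2025, does not fall between 9 March and 28 September, so daylight saving is not in effect and Galvik Sector is at UTC+10:00.
08:11 UTC + 10h = 18:11 Galvik Sector.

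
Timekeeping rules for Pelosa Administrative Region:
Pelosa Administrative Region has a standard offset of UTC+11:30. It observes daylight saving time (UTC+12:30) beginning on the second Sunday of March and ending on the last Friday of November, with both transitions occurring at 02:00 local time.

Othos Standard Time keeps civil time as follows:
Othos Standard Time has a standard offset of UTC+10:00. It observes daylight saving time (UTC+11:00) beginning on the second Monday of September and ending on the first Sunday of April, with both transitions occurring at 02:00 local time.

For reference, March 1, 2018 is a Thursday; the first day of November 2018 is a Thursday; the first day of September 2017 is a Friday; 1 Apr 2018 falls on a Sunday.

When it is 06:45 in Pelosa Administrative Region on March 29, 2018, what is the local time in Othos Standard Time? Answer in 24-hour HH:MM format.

05:15

1 March 2018 is a Thursday, so the first Sunday is March 4 and the second is March 11.
1 November 2018 is a Thursday, so Fridays fall on 2, 9, 16, 23, 30; the last is November 30.
Daylight saving runs 11 March – 30 November; March 29, 2018 is inside that window, so Pelosa Administrative Region is at UTC+12:30.
06:45 Pelosa Administrative Region − 12h30m = 18:15 UTC (rolling into the previous day, 28 March 2018).
1 September 2017 is a Friday, so the first Monday is September 4 and the second is September 11.
1 April 2018 is a Sunday, so the first Sunday is April 1.
At the standard offset (UTC+10:00), 18:15 UTC + 10h = 04:15 Othos Standard Time standard time (rolling into the next day, 29 March 2018).
The standard-time date in Othos Standard Time, March 29, 2018, lies within the daylight-saving period (11 September 2017 – 1 April 2018), so Othos Standard Time is on daylight time, UTC+11:00.
18:15 UTC + 11h = 05:15 Othos Standard Time (rolling into the next day, 29 March 2018).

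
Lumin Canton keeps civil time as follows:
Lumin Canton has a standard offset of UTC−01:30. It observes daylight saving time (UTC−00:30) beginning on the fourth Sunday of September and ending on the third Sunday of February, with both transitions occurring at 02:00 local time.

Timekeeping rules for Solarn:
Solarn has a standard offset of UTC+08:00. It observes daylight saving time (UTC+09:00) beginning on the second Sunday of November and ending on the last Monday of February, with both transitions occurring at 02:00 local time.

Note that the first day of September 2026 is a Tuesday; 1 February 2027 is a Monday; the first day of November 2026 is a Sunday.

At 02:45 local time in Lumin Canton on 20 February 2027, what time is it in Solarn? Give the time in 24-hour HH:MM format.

12:15

1 September 2026 is a Tuesday, so the first Sunday is September 6 and the fourth is September 27.
1 February 2027 is a Monday, so the first Sunday is February 7 and the third is February 21.
20 February 2027 lies within the daylight-saving period (27 September 2026 – 21 February 2027), so Lumin Canton is on daylight time, UTC−00:30.
02:45 Lumin Canton + 0h30m = 03:15 UTC.
1 November 2026 is a Sunday, so the first Sunday is November 1 and the second is November 8.
1 February 2027 is a Monday, so Mondays fall on 1, 8, 15, 22; the last is February 22.
At the standard offset (UTC+08:00), 03:15 UTC + 8h = 11:15 Solarn standard time.
The standard-time date in Solarn, 20 February 2027, falls between 8 November 2026 and 22 February 2027, so daylight saving is in effect and Solarn is at UTC+09:00.
03:15 UTC + 9h = 12:15 Solarn.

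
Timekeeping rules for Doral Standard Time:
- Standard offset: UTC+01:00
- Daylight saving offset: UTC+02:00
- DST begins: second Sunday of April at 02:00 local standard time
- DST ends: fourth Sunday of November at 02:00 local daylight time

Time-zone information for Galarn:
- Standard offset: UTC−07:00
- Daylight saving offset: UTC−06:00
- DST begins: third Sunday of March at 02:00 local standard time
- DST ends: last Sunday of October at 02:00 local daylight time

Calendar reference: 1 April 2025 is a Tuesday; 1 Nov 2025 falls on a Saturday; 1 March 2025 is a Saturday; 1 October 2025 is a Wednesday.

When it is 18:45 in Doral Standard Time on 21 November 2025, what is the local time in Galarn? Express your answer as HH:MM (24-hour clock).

1 April 2025 is a Tuesday, so the first Sunday is April 6 and the second is April 13.
1 November 2025 is a Saturday, so the first Sunday is November 2 and the fourth is November 23.
21 November 2025 lies within the daylight-saving period (13 April – 23 November), so Doral Standard Time is on daylight time, UTC+02:00.
18:45 Doral Standard Time − 2h = 16:45 UTC.
1 March 2025 is a Saturday, so the first Sunday is March 2 and the third is March 16.
1 October 2025 is a Wednesday, so Sundays fall on 5, 12, 19, 26; the last is October 26.
At the standard offset (UTC−07:00), 16:45 UTC − 7h = 09:45 Galarn standard time.
Daylight saving runs 16 March – 26 October; the standard-time date in Galarn, 21 November 2025, is outside that window, so Galarn is on standard time at UTC−07:00.
16:45 UTC − 7h = 09:45 Galarn.

09:45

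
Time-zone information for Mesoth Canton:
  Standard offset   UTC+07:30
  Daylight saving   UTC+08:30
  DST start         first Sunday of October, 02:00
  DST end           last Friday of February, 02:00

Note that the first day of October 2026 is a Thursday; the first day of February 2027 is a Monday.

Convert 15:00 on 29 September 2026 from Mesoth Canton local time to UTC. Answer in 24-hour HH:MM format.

07:30

1 October 2026 is a Thursday, so the first Sunday is October 4.
1 February 2027 is a Monday, so Fridays fall on 5, 12, 19, 26; the last is February 26.
29 September 2026 does not fall between 4 October 2026 and 26 February 2027, so daylight saving is not in effect and Mesoth Canton is at UTC+07:30.
15:00 local − 7h30m = 07:30 UTC.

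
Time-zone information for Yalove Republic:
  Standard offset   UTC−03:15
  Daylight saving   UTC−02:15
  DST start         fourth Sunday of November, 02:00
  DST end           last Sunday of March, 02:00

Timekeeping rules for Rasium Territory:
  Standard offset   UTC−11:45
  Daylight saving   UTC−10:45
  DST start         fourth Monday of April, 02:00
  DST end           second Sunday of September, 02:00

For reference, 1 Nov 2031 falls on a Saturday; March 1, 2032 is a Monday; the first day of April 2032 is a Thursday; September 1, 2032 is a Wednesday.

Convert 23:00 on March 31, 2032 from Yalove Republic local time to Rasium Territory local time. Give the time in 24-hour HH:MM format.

14:30

1 November 2031 is a Saturday, so the first Sunday is November 2 and the fourth is November 23.
1 March 2032 is a Monday, so Sundays fall on 7, 14, 21, 28; the last is March 28.
March 31, 2032 does not fall between 23 November 2031 and 28 March 2032, so daylight saving is not in effect and Yalove Republic is at UTC−03:15.
23:00 Yalove Republic + 3h15m = 02:15 UTC (rolling into the next day, 1 April 2032).
1 April 2032 is a Thursday, so the first Monday is April 5 and the fourth is April 26.
1 September 2032 is a Wednesday, so the first Sunday is September 5 and the second is September 12.
At the standard offset (UTC−11:45), 02:15 UTC − 11h45m = 14:30 Rasium Territory standard time (rolling into the previous day, 31 March 2032).
Daylight saving runs 26 April – 12 September; the standard-time date in Rasium Territory, March 31, 2032, is outside that window, so Rasium Territory is on standard time at UTC−11:45.
02:15 UTC − 11h45m = 14:30 Rasium Territory (rolling into the previous day, 31 March 2032).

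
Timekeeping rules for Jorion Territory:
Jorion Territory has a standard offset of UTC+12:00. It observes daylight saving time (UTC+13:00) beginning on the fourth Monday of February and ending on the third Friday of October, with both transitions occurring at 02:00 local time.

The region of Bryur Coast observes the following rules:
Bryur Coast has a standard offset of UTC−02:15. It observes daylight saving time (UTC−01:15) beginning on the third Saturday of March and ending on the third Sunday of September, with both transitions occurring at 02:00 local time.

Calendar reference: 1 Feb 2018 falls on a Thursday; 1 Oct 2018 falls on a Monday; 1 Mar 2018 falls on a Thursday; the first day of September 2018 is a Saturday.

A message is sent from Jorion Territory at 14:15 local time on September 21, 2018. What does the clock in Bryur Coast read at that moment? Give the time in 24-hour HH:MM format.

1 February 2018 is a Thursday, so the first Monday is February 5 and the fourth is February 26.
1 October 2018 is a Monday, so the first Friday is October 5 and the third is October 19.
Daylight saving runs 26 February – 19 October; September 21, 2018 is inside that window, so Jorion Territory is at UTC+13:00.
14:15 Jorion Territory − 13h = 01:15 UTC.
1 March 2018 is a Thursday, so the first Saturday is March 3 and the third is March 17.
1 September 2018 is a Saturday, so the first Sunday is September 2 and the third is September 16.
At the standard offset (UTC−02:15), 01:15 UTC − 2h15m = 23:00 Bryur Coast standard time (rolling into the previous day, 20 September 2018).
The standard-time date in Bryur Coast, September 20, 2018, is outside the daylight-saving period (17 March – 16 September), so Bryur Coast is on standard time, UTC−02:15.
01:15 UTC − 2h15m = 23:00 Bryur Coast (rolling into the previous day, 20 September 2018).

23:00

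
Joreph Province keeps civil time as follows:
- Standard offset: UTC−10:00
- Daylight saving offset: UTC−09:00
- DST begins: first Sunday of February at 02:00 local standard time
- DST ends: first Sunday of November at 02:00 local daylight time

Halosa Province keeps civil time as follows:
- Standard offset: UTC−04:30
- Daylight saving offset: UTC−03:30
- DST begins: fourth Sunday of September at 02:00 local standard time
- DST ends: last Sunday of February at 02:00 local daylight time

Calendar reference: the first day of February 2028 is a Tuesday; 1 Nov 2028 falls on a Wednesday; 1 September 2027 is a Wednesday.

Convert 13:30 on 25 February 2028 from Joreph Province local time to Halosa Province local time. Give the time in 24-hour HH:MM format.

1 February 2028 is a Tuesday, so the first Sunday is February 6.
1 November 2028 is a Wednesday, so the first Sunday is November 5.
Daylight saving runs 6 February – 5 November; 25 February 2028 is inside that window, so Joreph Province is at UTC−09:00.
13:30 Joreph Province + 9h = 22:30 UTC.
1 September 2027 is a Wednesday, so the first Sunday is September 5 and the fourth is September 26.
1 February 2028 is a Tuesday, so Sundays fall on 6, 13, 20, 27; the last is February 27.
At the standard offset (UTC−04:30), 22:30 UTC − 4h30m = 18:00 Halosa Province standard time.
Daylight saving runs 26 September 2027 – 27 February 2028; the standard-time date in Halosa Province, 25 February 2028, is inside that window, so Halosa Province is at UTC−03:30.
22:30 UTC − 3h30m = 19:00 Halosa Province.

19:00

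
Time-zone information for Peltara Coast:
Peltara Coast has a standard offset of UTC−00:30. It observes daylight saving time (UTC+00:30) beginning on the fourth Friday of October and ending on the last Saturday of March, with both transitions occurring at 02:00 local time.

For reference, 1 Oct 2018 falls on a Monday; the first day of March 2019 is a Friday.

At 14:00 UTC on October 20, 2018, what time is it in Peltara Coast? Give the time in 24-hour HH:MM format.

1 October 2018 is a Monday, so the first Friday is October 5 and the fourth is October 26.
1 March 2019 is a Friday, so Saturdays fall on 2, 9, 16, 23, 30; the last is March 30.
At the standard offset (UTC−00:30), 14:00 UTC − 0h30m = 13:30 Peltara Coast standard time.
The standard-time date in Peltara Coast, October 20, 2018, does not fall between 26 October 2018 and 30 March 2019, so daylight saving is not in effect and Peltara Coast is at UTC−00:30.
14:00 UTC − 0h30m = 13:30 local.

13:30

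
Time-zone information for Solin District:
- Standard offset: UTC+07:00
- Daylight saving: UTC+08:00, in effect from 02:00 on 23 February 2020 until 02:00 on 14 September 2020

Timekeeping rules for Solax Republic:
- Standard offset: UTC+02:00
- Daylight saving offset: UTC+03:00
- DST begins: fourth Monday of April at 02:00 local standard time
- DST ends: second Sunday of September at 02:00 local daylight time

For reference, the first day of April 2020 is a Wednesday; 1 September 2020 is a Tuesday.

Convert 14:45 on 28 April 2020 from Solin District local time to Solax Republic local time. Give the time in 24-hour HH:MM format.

09:45

28 April 2020 falls between 23 February and 14 September, so daylight saving is in effect and Solin District is at UTC+08:00.
14:45 Solin District − 8h = 06:45 UTC.
1 April 2020 is a Wednesday, so the first Monday is April 6 and the fourth is April 27.
1 September 2020 is a Tuesday, so the first Sunday is September 6 and the second is September 13.
At the standard offset (UTC+02:00), 06:45 UTC + 2h = 08:45 Solax Republic standard time.
Daylight saving runs 27 April – 13 September; the standard-time date in Solax Republic, 28 April 2020, is inside that window, so Solax Republic is at UTC+03:00.
06:45 UTC + 3h = 09:45 Solax Republic.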